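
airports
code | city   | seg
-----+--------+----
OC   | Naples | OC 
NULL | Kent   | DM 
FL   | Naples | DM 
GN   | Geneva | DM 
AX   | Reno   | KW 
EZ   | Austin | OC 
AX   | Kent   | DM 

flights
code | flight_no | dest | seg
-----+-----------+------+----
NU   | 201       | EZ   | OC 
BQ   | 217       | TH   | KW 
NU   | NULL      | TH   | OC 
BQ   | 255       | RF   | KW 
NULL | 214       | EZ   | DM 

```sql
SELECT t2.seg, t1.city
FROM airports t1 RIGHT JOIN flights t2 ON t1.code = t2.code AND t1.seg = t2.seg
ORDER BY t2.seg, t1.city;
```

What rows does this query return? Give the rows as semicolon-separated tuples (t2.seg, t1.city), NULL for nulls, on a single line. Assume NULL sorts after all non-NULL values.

RIGHT JOIN keeps every row from `flights`; unmatched rows get NULL for `airports`'s columns.
Matching on t1.code = t2.code AND t1.seg = t2.seg. A NULL in a compared column never satisfies the condition.
- t1 (code=OC, seg=OC) has no partner in t2.
- t1 (code=NULL, seg=DM) has no partner in t2.
- t1 (code=FL, seg=DM) has no partner in t2.
- t1 (code=GN, seg=DM) has no partner in t2.
- t1 (code=AX, seg=KW) has no partner in t2.
- t1 (code=EZ, seg=OC) has no partner in t2.
- t1 (code=AX, seg=DM) has no partner in t2.
- plus 5 unmatched t2 row(s), each kept with NULL t1 columns.
After projecting and ordering:
t2.seg | t1.city
DM | NULL
KW | NULL
KW | NULL
OC | NULL
OC | NULL

(DM, NULL); (KW, NULL); (KW, NULL); (OC, NULL); (OC, NULL)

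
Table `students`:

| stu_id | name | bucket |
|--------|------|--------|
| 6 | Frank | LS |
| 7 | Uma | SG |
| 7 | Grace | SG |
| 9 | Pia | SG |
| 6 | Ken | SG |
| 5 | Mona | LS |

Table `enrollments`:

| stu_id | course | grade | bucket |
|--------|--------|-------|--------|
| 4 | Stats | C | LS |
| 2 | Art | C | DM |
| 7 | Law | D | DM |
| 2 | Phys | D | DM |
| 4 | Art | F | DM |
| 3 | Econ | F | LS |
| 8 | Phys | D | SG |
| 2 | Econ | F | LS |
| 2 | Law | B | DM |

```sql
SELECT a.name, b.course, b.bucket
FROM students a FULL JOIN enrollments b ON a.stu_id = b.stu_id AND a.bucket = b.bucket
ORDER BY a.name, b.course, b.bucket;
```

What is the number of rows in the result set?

15

FULL OUTER JOIN keeps every row from both sides; unmatched rows get NULL for the other side's columns.
Matching on a.stu_id = b.stu_id AND a.bucket = b.bucket.
Matched pairs: 0; unmatched a rows kept: 6; unmatched b rows kept: 9.
Total: 0 matched + 15 padded = 15 rows.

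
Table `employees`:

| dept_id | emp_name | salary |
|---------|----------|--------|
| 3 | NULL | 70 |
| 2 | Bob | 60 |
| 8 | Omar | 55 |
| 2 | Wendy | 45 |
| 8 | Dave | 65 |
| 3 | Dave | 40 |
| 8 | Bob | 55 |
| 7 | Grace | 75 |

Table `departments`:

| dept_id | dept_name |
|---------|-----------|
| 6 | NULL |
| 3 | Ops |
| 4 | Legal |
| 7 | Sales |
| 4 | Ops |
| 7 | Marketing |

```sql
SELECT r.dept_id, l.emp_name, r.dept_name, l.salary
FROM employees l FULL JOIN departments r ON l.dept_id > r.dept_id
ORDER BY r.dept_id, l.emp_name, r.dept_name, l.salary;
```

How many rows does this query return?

FULL OUTER JOIN keeps every row from both sides; unmatched rows get NULL for the other side's columns.
Matching on l.dept_id > r.dept_id.
- l[0] dept_id=3 → no match; kept with NULLs on the r side.
- l[1] dept_id=2 → no match; kept with NULLs on the r side.
- l[2] dept_id=8 → 6 match(es) in r → 6 row(s).
- l[3] dept_id=2 → no match; kept with NULLs on the r side.
- l[4] dept_id=8 → 6 match(es) in r → 6 row(s).
- l[5] dept_id=3 → no match; kept with NULLs on the r side.
- l[6] dept_id=8 → 6 match(es) in r → 6 row(s).
- l[7] dept_id=7 → 4 match(es) in r → 4 row(s).
Total: 22 matched + 4 padded = 26 rows.

26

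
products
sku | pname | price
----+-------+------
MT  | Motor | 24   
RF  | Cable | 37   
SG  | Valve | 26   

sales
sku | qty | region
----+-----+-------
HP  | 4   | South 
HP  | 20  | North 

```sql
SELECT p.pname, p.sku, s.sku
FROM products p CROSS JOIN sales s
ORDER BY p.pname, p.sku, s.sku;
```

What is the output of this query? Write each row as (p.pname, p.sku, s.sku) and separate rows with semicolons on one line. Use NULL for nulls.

(Cable, RF, HP); (Cable, RF, HP); (Motor, MT, HP); (Motor, MT, HP); (Valve, SG, HP); (Valve, SG, HP)

CROSS JOIN pairs every row of `products` with every row of `sales`: 3 × 2 = 6 rows.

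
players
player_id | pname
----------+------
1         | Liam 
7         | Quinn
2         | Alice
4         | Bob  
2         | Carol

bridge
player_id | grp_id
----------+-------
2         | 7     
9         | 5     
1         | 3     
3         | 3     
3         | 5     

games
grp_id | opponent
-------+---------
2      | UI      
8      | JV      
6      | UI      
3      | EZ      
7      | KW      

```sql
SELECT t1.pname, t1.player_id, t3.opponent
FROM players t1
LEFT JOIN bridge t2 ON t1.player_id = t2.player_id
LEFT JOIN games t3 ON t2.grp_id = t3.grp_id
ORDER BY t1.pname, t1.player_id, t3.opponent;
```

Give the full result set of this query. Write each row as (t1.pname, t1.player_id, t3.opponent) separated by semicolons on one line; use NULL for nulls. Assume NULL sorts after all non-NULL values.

Joins associate left-to-right: players LEFT JOIN bridge on player_id gives 5 intermediate row(s).
Then LEFT JOIN `games t3` on grp_id: each of those 5 rows is kept; rows whose t2.grp_id has no match in t3 get NULL for t3's columns.

(Alice, 2, KW); (Bob, 4, NULL); (Carol, 2, KW); (Liam, 1, EZ); (Quinn, 7, NULL)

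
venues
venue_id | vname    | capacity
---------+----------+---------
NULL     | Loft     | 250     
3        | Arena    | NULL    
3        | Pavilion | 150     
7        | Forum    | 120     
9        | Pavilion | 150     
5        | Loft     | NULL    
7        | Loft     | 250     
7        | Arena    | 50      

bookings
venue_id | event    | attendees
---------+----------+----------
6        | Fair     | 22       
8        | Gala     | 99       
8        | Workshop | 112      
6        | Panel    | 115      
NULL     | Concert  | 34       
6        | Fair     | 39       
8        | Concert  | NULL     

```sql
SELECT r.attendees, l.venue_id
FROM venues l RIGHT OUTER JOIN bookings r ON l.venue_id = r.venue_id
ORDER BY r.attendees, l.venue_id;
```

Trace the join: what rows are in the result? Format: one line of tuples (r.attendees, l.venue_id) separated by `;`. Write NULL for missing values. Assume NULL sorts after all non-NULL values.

RIGHT JOIN keeps every row from `bookings`; unmatched rows get NULL for `venues`'s columns.
Matching on l.venue_id = r.venue_id. A NULL in a compared column never satisfies the condition.
- l row (venue_id=NULL): no match.
- l row (venue_id=3): no match.
- l row (venue_id=3): no match.
- l row (venue_id=7): no match.
- l row (venue_id=9): no match.
- l row (venue_id=5): no match.
- l row (venue_id=7): no match.
- l row (venue_id=7): no match.
- plus 7 unmatched r row(s), each kept with NULL l columns.
After projecting and ordering:
r.attendees | l.venue_id
22 | NULL
34 | NULL
39 | NULL
99 | NULL
112 | NULL
115 | NULL
NULL | NULL

(22, NULL); (34, NULL); (39, NULL); (99, NULL); (112, NULL); (115, NULL); (NULL, NULL)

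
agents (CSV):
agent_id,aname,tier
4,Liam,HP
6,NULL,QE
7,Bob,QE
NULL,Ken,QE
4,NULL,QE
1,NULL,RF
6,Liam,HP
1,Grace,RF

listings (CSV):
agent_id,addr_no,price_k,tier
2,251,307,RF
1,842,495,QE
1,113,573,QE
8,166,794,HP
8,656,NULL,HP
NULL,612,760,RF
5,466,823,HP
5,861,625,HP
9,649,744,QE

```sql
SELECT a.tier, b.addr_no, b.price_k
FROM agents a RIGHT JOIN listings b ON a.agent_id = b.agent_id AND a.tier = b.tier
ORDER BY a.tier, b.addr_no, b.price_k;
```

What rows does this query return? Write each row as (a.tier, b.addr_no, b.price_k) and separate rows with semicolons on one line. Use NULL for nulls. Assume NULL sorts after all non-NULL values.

RIGHT JOIN keeps every row from `listings`; unmatched rows get NULL for `agents`'s columns.
Matching on a.agent_id = b.agent_id AND a.tier = b.tier. A NULL in a compared column never satisfies the condition.
Matched pairs: 0; unmatched b rows kept: 9.

(NULL, 113, 573); (NULL, 166, 794); (NULL, 251, 307); (NULL, 466, 823); (NULL, 612, 760); (NULL, 649, 744); (NULL, 656, NULL); (NULL, 842, 495); (NULL, 861, 625)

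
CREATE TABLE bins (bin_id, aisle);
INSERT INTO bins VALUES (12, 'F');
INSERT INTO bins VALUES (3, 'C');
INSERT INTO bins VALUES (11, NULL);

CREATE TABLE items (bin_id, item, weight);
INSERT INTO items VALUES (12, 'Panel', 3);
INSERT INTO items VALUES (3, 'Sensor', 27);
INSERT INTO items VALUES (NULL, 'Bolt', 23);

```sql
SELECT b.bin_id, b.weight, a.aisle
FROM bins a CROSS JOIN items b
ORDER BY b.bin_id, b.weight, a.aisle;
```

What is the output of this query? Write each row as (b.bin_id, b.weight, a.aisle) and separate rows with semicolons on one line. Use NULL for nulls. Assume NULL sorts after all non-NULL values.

(3, 27, C); (3, 27, F); (3, 27, NULL); (12, 3, C); (12, 3, F); (12, 3, NULL); (NULL, 23, C); (NULL, 23, F); (NULL, 23, NULL)

CROSS JOIN pairs every row of `bins` with every row of `items`: 3 × 3 = 9 rows.
After projecting and ordering:
b.bin_id | b.weight | a.aisle
3 | 27 | C
3 | 27 | F
3 | 27 | NULL
12 | 3 | C
12 | 3 | F
12 | 3 | NULL
NULL | 23 | C
NULL | 23 | F
NULL | 23 | NULL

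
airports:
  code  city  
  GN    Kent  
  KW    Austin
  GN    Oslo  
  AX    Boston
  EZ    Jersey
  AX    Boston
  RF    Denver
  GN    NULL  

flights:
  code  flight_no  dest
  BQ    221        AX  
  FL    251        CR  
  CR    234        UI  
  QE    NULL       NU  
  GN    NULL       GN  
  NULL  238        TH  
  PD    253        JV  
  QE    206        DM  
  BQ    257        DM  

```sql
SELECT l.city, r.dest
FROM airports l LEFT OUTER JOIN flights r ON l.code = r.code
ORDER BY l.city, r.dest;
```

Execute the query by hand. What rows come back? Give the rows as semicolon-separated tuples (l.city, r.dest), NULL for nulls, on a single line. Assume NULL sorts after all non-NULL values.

(Austin, NULL); (Boston, NULL); (Boston, NULL); (Denver, NULL); (Jersey, NULL); (Kent, GN); (Oslo, GN); (NULL, GN)

LEFT JOIN keeps every row from `airports`; unmatched rows get NULL for `flights`'s columns.
Matching on l.code = r.code. A NULL in a compared column never satisfies the condition.
- l row (code=GN): matches 1 r row(s) → 1 output row(s).
- l row (code=KW): no match → kept, r columns NULL.
- l row (code=GN): matches 1 r row(s) → 1 output row(s).
- l row (code=AX): no match → kept, r columns NULL.
- l row (code=EZ): no match → kept, r columns NULL.
- l row (code=AX): no match → kept, r columns NULL.
- l row (code=RF): no match → kept, r columns NULL.
- l row (code=GN): matches 1 r row(s) → 1 output row(s).
After projecting and ordering:
l.city | r.dest
Austin | NULL
Boston | NULL
Boston | NULL
Denver | NULL
Jersey | NULL
Kent | GN
Oslo | GN
NULL | GN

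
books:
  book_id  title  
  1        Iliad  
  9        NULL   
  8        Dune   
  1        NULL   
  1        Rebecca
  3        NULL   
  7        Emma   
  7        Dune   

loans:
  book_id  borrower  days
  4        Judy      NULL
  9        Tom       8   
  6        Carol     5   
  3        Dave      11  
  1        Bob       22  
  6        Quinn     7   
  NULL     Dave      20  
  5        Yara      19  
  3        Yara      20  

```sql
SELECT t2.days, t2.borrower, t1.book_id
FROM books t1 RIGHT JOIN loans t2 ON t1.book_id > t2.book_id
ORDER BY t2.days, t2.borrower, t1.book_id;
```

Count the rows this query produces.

31

RIGHT JOIN keeps every row from `loans`; unmatched rows get NULL for `books`'s columns.
Matching on t1.book_id > t2.book_id. A NULL in a compared column never satisfies the condition.
- t1[0] book_id=1 → no match.
- t1[1] book_id=9 → 7 match(es) in t2 → 7 row(s).
- t1[2] book_id=8 → 7 match(es) in t2 → 7 row(s).
- t1[3] book_id=1 → no match.
- t1[4] book_id=1 → no match.
- t1[5] book_id=3 → 1 match(es) in t2 → 1 row(s).
- t1[6] book_id=7 → 7 match(es) in t2 → 7 row(s).
- t1[7] book_id=7 → 7 match(es) in t2 → 7 row(s).
- 2 t2 row(s) had no t1 match → kept, t1 columns NULL.
Total: 29 matched + 2 padded = 31 rows.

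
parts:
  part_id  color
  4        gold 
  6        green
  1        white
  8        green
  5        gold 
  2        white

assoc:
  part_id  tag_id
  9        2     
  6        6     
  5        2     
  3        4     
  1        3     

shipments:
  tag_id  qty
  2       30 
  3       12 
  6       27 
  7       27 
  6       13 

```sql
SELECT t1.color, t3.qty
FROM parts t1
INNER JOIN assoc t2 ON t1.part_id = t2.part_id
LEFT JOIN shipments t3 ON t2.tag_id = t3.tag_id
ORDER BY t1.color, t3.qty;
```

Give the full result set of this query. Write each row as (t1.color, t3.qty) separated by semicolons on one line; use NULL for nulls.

Evaluate left to right. First `parts t1 INNER JOIN assoc t2` on part_id: 3 row(s).
Then LEFT JOIN `shipments t3` on tag_id: each of those 3 rows is kept; rows whose t2.tag_id has no match in t3 get NULL for t3's columns.

(gold, 30); (green, 13); (green, 27); (white, 12)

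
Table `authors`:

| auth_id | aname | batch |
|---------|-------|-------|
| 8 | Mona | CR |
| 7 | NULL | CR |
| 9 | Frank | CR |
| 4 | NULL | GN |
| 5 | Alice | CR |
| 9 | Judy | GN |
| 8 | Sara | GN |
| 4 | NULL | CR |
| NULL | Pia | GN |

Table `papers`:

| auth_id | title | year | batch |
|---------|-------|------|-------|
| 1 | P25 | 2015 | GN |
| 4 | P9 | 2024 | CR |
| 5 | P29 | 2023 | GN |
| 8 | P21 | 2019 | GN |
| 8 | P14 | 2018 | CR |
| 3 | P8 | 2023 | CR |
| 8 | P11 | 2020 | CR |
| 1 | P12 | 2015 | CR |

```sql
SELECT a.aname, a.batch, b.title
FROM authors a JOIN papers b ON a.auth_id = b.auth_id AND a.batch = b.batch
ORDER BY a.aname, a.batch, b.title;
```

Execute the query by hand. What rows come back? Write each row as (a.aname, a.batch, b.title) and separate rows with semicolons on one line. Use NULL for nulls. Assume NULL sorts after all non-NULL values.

(Mona, CR, P11); (Mona, CR, P14); (Sara, GN, P21); (NULL, CR, P9)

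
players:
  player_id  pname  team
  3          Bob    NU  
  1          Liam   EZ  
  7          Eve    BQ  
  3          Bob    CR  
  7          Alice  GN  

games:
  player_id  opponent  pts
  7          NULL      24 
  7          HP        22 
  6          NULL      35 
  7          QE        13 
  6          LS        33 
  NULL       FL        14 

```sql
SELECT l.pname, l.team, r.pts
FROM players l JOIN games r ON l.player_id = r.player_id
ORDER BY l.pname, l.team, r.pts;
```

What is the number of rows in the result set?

INNER JOIN keeps only pairs where the ON condition holds.
Matching on l.player_id = r.player_id. A NULL in a compared column never satisfies the condition.
Matched pairs: 6.
Total: 6 rows.

6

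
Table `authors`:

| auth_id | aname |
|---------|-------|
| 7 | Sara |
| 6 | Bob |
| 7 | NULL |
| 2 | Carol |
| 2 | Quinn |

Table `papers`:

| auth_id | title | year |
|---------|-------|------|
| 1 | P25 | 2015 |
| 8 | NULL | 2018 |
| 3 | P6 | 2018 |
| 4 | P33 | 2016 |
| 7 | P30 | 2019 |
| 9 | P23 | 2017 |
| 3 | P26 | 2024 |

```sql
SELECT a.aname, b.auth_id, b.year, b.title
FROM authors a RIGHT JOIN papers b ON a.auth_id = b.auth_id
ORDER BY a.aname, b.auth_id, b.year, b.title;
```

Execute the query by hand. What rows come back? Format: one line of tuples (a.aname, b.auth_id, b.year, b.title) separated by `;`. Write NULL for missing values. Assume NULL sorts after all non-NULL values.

RIGHT JOIN keeps every row from `papers`; unmatched rows get NULL for `authors`'s columns.
Matching on a.auth_id = b.auth_id.
Matched pairs: 2; unmatched b rows kept: 6.

(Sara, 7, 2019, P30); (NULL, 1, 2015, P25); (NULL, 3, 2018, P6); (NULL, 3, 2024, P26); (NULL, 4, 2016, P33); (NULL, 7, 2019, P30); (NULL, 8, 2018, NULL); (NULL, 9, 2017, P23)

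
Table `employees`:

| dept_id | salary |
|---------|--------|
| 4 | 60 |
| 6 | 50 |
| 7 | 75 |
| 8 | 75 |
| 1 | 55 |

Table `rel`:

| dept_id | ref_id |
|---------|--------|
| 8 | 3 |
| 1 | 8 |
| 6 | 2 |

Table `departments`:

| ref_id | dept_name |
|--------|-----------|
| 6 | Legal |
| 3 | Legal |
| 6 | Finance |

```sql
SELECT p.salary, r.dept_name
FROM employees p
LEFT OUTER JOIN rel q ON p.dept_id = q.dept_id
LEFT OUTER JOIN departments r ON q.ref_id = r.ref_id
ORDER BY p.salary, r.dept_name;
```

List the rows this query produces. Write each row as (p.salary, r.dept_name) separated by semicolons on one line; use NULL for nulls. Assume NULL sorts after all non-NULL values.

(50, NULL); (55, NULL); (60, NULL); (75, Legal); (75, NULL)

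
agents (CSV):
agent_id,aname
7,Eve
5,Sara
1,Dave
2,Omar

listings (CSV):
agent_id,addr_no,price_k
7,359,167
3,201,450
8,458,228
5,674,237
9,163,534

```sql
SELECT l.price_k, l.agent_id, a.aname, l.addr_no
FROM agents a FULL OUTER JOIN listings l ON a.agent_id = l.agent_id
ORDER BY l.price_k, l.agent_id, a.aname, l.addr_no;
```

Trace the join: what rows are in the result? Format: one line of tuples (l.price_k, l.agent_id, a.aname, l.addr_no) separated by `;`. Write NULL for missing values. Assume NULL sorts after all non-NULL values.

(167, 7, Eve, 359); (228, 8, NULL, 458); (237, 5, Sara, 674); (450, 3, NULL, 201); (534, 9, NULL, 163); (NULL, NULL, Dave, NULL); (NULL, NULL, Omar, NULL)

FULL OUTER JOIN keeps every row from both sides; unmatched rows get NULL for the other side's columns.
Matching on a.agent_id = l.agent_id.
Matched pairs: 2; unmatched a rows kept: 2; unmatched l rows kept: 3.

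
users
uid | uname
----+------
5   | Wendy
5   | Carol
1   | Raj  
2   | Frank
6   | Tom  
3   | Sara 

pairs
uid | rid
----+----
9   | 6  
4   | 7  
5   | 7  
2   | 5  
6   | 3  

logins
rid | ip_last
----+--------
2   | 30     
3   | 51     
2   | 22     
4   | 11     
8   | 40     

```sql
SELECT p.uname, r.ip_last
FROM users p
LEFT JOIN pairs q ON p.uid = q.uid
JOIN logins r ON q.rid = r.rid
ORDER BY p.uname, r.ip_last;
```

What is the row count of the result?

Evaluate left to right. First `users p LEFT JOIN pairs q` on uid: 6 row(s).
Then INNER JOIN `logins r` on rid: keep only rows whose q.rid appears in r.
Result: 1 row(s).

1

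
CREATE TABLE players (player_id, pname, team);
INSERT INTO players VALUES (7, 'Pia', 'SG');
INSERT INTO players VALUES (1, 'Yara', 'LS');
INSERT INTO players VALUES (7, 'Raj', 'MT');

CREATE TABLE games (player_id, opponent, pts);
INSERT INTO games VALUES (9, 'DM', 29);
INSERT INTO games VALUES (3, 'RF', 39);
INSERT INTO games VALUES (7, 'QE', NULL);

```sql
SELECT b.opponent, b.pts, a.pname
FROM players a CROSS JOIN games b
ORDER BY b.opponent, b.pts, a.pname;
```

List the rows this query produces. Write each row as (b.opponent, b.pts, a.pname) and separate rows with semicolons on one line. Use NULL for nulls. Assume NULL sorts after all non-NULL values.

(DM, 29, Pia); (DM, 29, Raj); (DM, 29, Yara); (QE, NULL, Pia); (QE, NULL, Raj); (QE, NULL, Yara); (RF, 39, Pia); (RF, 39, Raj); (RF, 39, Yara)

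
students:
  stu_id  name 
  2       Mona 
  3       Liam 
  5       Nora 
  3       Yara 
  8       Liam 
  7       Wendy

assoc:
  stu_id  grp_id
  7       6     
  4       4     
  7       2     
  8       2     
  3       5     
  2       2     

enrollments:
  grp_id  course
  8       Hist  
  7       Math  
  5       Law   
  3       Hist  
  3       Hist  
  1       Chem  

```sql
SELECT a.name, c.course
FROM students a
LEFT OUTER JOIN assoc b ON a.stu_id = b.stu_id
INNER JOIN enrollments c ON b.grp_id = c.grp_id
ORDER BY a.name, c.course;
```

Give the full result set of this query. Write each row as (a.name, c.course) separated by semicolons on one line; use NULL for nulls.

(Liam, Law); (Yara, Law)

Joins associate left-to-right: students LEFT JOIN assoc on stu_id gives 7 intermediate row(s).
Then INNER JOIN `enrollments c` on grp_id: keep only rows whose b.grp_id appears in c.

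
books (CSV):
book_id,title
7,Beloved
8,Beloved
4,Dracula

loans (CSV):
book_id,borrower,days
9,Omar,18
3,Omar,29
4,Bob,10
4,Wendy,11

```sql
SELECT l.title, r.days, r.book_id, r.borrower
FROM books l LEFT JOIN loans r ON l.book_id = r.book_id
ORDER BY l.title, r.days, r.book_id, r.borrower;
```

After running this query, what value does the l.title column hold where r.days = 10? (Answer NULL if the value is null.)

LEFT JOIN keeps every row from `books`; unmatched rows get NULL for `loans`'s columns.
Matching on l.book_id = r.book_id.
- l row (book_id=7): no match → kept, r columns NULL.
- l row (book_id=8): no match → kept, r columns NULL.
- l row (book_id=4): matches 2 r row(s) → 2 output row(s).

Dracula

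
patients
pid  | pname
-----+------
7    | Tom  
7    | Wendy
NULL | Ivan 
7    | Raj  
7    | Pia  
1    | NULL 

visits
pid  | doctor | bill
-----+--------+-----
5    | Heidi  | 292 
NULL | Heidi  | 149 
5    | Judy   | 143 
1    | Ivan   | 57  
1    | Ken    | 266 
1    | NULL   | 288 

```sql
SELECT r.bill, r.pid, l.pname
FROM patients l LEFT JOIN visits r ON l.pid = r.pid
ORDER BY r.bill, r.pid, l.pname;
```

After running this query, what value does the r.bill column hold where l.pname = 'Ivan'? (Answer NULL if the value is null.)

NULL

LEFT JOIN keeps every row from `patients`; unmatched rows get NULL for `visits`'s columns.
Matching on l.pid = r.pid. A NULL in a compared column never satisfies the condition.
- pid=7: no r row matches, row kept with r columns NULL.
- pid=7: no r row matches, row kept with r columns NULL.
- pid=NULL: no r row matches, row kept with r columns NULL.
- pid=7: no r row matches, row kept with r columns NULL.
- pid=7: no r row matches, row kept with r columns NULL.
- pid=1: 3 matching r row(s), so 3 row(s) emitted.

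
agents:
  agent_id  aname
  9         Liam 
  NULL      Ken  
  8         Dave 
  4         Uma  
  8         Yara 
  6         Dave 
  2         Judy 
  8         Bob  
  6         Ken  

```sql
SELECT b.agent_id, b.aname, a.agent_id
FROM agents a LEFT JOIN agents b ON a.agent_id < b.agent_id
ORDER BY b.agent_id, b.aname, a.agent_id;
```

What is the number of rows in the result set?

26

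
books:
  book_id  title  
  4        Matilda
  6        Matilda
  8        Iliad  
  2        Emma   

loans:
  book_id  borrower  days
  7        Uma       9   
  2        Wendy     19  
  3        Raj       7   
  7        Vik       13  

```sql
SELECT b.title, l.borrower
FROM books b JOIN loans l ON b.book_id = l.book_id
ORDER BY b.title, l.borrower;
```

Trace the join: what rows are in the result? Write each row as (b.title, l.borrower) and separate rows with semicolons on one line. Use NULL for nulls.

(Emma, Wendy)

INNER JOIN keeps only pairs where the ON condition holds.
Matching on b.book_id = l.book_id.
- b[0] book_id=4 → no match; dropped.
- b[1] book_id=6 → no match; dropped.
- b[2] book_id=8 → no match; dropped.
- b[3] book_id=2 → 1 match(es) in l → 1 row(s).
After projecting and ordering:
b.title | l.borrower
Emma | Wendy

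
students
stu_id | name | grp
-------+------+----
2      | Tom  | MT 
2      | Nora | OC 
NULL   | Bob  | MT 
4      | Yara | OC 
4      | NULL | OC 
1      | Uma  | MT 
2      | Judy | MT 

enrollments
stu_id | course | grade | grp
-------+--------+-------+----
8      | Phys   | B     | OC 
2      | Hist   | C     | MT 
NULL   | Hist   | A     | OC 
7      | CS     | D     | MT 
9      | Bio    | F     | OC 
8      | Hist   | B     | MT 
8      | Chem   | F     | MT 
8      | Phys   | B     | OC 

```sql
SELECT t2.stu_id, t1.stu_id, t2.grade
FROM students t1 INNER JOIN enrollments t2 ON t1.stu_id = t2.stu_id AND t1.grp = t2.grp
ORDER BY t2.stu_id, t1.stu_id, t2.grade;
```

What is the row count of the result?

2

INNER JOIN keeps only pairs where the ON condition holds.
Matching on t1.stu_id = t2.stu_id AND t1.grp = t2.grp. A NULL in a compared column never satisfies the condition.
Matched pairs: 2.
Total: 2 rows.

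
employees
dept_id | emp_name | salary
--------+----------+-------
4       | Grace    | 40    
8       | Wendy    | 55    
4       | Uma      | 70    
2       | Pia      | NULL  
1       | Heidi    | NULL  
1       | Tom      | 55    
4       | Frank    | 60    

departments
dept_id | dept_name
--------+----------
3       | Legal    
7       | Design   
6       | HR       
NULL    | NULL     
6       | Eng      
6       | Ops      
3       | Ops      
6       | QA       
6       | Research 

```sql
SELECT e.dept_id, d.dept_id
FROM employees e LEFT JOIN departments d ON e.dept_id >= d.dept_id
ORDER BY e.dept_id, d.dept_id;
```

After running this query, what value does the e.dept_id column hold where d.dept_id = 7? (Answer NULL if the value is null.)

8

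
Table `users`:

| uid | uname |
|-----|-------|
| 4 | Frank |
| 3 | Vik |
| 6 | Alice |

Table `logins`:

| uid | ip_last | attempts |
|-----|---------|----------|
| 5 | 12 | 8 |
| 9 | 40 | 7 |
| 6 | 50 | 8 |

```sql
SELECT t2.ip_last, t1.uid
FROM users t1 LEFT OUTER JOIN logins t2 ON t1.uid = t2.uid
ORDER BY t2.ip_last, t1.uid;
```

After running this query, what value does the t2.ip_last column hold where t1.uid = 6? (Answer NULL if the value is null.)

LEFT JOIN keeps every row from `users`; unmatched rows get NULL for `logins`'s columns.
Matching on t1.uid = t2.uid.
Matched pairs: 1; unmatched t1 rows kept: 2.

50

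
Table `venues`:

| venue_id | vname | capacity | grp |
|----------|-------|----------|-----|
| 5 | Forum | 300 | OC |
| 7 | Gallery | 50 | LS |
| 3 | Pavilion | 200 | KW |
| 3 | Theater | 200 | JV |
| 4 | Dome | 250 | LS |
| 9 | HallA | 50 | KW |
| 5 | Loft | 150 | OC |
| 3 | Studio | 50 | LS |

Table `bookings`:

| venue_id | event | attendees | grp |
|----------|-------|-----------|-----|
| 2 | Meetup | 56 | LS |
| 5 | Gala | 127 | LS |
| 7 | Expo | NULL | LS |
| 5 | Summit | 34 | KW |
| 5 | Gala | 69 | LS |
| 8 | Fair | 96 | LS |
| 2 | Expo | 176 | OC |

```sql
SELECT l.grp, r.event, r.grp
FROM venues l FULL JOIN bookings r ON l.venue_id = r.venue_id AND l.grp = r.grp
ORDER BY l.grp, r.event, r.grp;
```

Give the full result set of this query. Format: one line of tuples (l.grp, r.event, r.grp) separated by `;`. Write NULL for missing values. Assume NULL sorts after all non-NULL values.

FULL OUTER JOIN keeps every row from both sides; unmatched rows get NULL for the other side's columns.
Matching on l.venue_id = r.venue_id AND l.grp = r.grp.
- venue_id=5, grp=OC: no r row matches, row kept with r columns NULL.
- venue_id=7, grp=LS: 1 matching r row(s), so 1 row(s) emitted.
- venue_id=3, grp=KW: no r row matches, row kept with r columns NULL.
- venue_id=3, grp=JV: no r row matches, row kept with r columns NULL.
- venue_id=4, grp=LS: no r row matches, row kept with r columns NULL.
- venue_id=9, grp=KW: no r row matches, row kept with r columns NULL.
- venue_id=5, grp=OC: no r row matches, row kept with r columns NULL.
- venue_id=3, grp=LS: no r row matches, row kept with r columns NULL.
- plus 6 unmatched r row(s), each kept with NULL l columns.

(JV, NULL, NULL); (KW, NULL, NULL); (KW, NULL, NULL); (LS, Expo, LS); (LS, NULL, NULL); (LS, NULL, NULL); (OC, NULL, NULL); (OC, NULL, NULL); (NULL, Expo, OC); (NULL, Fair, LS); (NULL, Gala, LS); (NULL, Gala, LS); (NULL, Meetup, LS); (NULL, Summit, KW)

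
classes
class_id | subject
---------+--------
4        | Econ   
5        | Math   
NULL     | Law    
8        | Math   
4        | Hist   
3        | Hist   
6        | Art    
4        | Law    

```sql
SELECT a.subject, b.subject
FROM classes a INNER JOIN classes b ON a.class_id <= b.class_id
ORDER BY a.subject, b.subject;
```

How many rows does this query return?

INNER JOIN keeps only pairs where the ON condition holds.
Matching on a.class_id <= b.class_id. A NULL in a compared column never satisfies the condition.
Matched pairs: 31.
Total: 31 rows.

31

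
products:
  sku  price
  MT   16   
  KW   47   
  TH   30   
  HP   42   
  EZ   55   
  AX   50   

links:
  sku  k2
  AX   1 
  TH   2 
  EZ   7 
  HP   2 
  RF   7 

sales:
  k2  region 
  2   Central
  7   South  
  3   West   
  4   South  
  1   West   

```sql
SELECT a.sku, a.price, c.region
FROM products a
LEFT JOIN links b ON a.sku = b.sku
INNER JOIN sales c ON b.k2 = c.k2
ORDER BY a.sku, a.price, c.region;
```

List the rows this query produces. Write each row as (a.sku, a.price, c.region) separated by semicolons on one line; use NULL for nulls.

Step 1 — a LEFT JOIN b on sku → 6 row(s).
Then INNER JOIN `sales c` on k2: keep only rows whose b.k2 appears in c.

(AX, 50, West); (EZ, 55, South); (HP, 42, Central); (TH, 30, Central)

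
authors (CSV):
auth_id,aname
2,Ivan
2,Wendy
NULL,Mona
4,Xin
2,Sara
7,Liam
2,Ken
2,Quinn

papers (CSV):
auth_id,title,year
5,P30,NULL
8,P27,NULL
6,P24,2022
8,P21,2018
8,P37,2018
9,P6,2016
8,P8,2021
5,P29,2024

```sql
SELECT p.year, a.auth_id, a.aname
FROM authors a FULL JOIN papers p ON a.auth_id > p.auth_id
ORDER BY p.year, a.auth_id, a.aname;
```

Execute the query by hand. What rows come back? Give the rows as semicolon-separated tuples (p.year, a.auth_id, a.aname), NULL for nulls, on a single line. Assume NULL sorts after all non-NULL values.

(2016, NULL, NULL); (2018, NULL, NULL); (2018, NULL, NULL); (2021, NULL, NULL); (2022, 7, Liam); (2024, 7, Liam); (NULL, 2, Ivan); (NULL, 2, Ken); (NULL, 2, Quinn); (NULL, 2, Sara); (NULL, 2, Wendy); (NULL, 4, Xin); (NULL, 7, Liam); (NULL, NULL, Mona); (NULL, NULL, NULL)

FULL OUTER JOIN keeps every row from both sides; unmatched rows get NULL for the other side's columns.
Matching on a.auth_id > p.auth_id. A NULL in a compared column never satisfies the condition.
Matched pairs: 3; unmatched a rows kept: 7; unmatched p rows kept: 5.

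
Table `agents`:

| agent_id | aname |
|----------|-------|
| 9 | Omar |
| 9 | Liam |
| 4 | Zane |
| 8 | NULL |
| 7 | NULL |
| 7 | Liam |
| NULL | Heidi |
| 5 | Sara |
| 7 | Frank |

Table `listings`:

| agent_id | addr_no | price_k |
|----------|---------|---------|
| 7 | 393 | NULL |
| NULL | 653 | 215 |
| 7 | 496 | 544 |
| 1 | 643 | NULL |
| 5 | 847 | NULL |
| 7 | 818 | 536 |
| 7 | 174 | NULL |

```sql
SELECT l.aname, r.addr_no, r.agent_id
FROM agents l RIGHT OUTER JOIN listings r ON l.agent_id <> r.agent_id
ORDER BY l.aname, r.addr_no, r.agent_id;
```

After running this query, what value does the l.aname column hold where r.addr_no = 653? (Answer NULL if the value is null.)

NULL

RIGHT JOIN keeps every row from `listings`; unmatched rows get NULL for `agents`'s columns.
Matching on l.agent_id <> r.agent_id. A NULL in a compared column never satisfies the condition.
Matched pairs: 35; unmatched r rows kept: 1.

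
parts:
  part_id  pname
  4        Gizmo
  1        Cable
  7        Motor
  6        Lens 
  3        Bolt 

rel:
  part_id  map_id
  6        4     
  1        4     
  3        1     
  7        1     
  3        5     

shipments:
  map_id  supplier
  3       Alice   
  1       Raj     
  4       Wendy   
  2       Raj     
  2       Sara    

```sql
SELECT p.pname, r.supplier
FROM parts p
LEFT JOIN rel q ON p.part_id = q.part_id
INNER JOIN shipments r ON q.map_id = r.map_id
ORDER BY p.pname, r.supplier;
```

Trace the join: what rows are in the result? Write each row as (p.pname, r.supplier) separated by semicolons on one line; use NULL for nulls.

Joins associate left-to-right: parts LEFT JOIN rel on part_id gives 6 intermediate row(s).
Then INNER JOIN `shipments r` on map_id: keep only rows whose q.map_id appears in r.

(Bolt, Raj); (Cable, Wendy); (Lens, Wendy); (Motor, Raj)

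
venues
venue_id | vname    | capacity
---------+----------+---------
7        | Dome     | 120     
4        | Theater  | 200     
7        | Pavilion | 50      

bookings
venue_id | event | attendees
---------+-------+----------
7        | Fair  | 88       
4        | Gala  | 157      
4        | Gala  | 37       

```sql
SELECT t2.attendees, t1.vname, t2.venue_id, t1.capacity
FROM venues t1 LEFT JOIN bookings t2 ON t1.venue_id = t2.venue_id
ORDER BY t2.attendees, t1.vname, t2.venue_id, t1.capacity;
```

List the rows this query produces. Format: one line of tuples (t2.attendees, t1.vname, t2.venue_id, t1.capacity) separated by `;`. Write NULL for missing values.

LEFT JOIN keeps every row from `venues`; unmatched rows get NULL for `bookings`'s columns.
Matching on t1.venue_id = t2.venue_id.
- venue_id=7: 1 matching t2 row(s), so 1 row(s) emitted.
- venue_id=4: 2 matching t2 row(s), so 2 row(s) emitted.
- venue_id=7: 1 matching t2 row(s), so 1 row(s) emitted.
After projecting and ordering:
t2.attendees | t1.vname | t2.venue_id | t1.capacity
37 | Theater | 4 | 200
88 | Dome | 7 | 120
88 | Pavilion | 7 | 50
157 | Theater | 4 | 200

(37, Theater, 4, 200); (88, Dome, 7, 120); (88, Pavilion, 7, 50); (157, Theater, 4, 200)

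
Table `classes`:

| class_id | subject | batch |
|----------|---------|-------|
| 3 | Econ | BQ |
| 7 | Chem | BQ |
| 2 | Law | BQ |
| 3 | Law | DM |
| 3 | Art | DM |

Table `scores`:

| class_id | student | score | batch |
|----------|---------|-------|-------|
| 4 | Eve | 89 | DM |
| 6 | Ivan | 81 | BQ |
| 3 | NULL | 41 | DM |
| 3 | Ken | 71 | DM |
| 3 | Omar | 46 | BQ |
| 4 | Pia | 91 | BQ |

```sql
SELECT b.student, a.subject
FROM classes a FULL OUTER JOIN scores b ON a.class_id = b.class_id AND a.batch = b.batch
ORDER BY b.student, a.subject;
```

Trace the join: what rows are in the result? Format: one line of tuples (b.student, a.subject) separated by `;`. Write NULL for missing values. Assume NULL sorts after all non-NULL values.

FULL OUTER JOIN keeps every row from both sides; unmatched rows get NULL for the other side's columns.
Matching on a.class_id = b.class_id AND a.batch = b.batch.
Matched pairs: 5; unmatched a rows kept: 2; unmatched b rows kept: 3.

(Eve, NULL); (Ivan, NULL); (Ken, Art); (Ken, Law); (Omar, Econ); (Pia, NULL); (NULL, Art); (NULL, Chem); (NULL, Law); (NULL, Law)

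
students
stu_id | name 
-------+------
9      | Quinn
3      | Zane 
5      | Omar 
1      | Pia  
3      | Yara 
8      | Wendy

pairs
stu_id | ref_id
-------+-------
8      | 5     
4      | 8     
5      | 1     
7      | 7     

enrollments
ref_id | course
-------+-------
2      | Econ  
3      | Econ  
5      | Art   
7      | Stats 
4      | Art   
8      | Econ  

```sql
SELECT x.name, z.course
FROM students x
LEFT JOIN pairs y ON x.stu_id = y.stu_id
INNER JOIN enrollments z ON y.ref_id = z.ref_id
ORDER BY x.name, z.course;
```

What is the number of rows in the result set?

Evaluate left to right. First `students x LEFT JOIN pairs y` on stu_id: 6 row(s).
Then INNER JOIN `enrollments z` on ref_id: keep only rows whose y.ref_id appears in z.
Result: 1 row(s).

1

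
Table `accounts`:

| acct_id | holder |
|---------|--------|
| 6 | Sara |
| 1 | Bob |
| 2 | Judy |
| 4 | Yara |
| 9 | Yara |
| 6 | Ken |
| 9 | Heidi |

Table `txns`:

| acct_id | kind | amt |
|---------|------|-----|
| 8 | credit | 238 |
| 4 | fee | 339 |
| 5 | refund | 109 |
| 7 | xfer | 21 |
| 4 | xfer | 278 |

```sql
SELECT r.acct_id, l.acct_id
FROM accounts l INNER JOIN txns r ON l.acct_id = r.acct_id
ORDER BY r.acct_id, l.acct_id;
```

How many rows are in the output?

INNER JOIN keeps only pairs where the ON condition holds.
Matching on l.acct_id = r.acct_id.
Matched pairs: 2.
Total: 2 rows.

2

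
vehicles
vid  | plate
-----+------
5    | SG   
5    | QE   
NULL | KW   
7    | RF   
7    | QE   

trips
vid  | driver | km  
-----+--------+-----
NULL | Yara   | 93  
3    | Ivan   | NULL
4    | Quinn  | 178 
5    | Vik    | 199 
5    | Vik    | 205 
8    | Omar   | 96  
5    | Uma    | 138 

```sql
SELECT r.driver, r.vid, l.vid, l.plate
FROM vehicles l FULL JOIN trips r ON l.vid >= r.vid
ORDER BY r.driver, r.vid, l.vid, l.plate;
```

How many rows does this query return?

23

FULL OUTER JOIN keeps every row from both sides; unmatched rows get NULL for the other side's columns.
Matching on l.vid >= r.vid. A NULL in a compared column never satisfies the condition.
- l[0] vid=5 → 5 match(es) in r → 5 row(s).
- l[1] vid=5 → 5 match(es) in r → 5 row(s).
- l[2] vid=NULL → no match; kept with NULLs on the r side.
- l[3] vid=7 → 5 match(es) in r → 5 row(s).
- l[4] vid=7 → 5 match(es) in r → 5 row(s).
- plus 2 unmatched r row(s), each kept with NULL l columns.
Total: 20 matched + 3 padded = 23 rows.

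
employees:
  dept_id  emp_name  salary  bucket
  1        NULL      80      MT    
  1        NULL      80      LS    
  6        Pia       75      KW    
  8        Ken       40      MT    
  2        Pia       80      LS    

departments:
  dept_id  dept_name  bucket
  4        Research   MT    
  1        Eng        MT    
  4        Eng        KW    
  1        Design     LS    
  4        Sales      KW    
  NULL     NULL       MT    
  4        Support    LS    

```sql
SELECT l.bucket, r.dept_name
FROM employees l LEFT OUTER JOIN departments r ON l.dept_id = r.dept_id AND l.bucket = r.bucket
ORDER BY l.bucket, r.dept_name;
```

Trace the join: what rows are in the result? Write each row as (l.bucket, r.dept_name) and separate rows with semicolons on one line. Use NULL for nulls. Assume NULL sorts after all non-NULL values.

(KW, NULL); (LS, Design); (LS, NULL); (MT, Eng); (MT, NULL)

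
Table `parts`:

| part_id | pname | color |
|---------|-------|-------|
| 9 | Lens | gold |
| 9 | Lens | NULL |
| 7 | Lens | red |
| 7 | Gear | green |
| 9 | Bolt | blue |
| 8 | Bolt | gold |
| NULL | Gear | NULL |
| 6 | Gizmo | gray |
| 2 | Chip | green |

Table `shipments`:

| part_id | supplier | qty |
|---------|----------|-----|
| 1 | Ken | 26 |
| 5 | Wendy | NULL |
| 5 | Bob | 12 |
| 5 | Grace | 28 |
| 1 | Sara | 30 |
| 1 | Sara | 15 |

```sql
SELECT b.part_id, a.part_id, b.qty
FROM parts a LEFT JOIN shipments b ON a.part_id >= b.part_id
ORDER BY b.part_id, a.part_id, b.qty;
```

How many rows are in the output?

46

LEFT JOIN keeps every row from `parts`; unmatched rows get NULL for `shipments`'s columns.
Matching on a.part_id >= b.part_id. A NULL in a compared column never satisfies the condition.
- a (part_id=9) pairs with 6 row(s) of b.
- a (part_id=9) pairs with 6 row(s) of b.
- a (part_id=7) pairs with 6 row(s) of b.
- a (part_id=7) pairs with 6 row(s) of b.
- a (part_id=9) pairs with 6 row(s) of b.
- a (part_id=8) pairs with 6 row(s) of b.
- a (part_id=NULL) has no partner → padded with NULL.
- a (part_id=6) pairs with 6 row(s) of b.
- a (part_id=2) pairs with 3 row(s) of b.
Total: 45 matched + 1 padded = 46 rows.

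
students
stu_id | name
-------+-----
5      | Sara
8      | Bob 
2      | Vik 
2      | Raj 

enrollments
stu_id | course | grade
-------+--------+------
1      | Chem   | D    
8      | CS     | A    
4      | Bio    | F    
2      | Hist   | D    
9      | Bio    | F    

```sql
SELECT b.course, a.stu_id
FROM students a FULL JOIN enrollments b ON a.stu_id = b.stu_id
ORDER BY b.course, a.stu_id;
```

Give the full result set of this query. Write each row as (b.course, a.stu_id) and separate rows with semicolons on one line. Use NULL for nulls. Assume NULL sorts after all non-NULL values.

FULL OUTER JOIN keeps every row from both sides; unmatched rows get NULL for the other side's columns.
Matching on a.stu_id = b.stu_id.
- a row (stu_id=5): no match → kept, b columns NULL.
- a row (stu_id=8): matches 1 b row(s) → 1 output row(s).
- a row (stu_id=2): matches 1 b row(s) → 1 output row(s).
- a row (stu_id=2): matches 1 b row(s) → 1 output row(s).
- 3 row(s) from b found no a partner → padded with NULL.
After projecting and ordering:
b.course | a.stu_id
Bio | NULL
Bio | NULL
CS | 8
Chem | NULL
Hist | 2
Hist | 2
NULL | 5

(Bio, NULL); (Bio, NULL); (CS, 8); (Chem, NULL); (Hist, 2); (Hist, 2); (NULL, 5)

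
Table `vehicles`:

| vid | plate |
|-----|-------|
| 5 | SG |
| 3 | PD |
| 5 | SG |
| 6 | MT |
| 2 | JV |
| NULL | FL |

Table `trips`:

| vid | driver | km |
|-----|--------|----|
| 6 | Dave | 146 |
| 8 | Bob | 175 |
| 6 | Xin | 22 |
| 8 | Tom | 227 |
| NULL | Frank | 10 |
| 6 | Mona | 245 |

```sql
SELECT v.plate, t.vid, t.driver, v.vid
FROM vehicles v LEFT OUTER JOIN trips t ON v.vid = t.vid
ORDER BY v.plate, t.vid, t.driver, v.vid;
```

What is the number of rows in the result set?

LEFT JOIN keeps every row from `vehicles`; unmatched rows get NULL for `trips`'s columns.
Matching on v.vid = t.vid. A NULL in a compared column never satisfies the condition.
- v[0] vid=5 → no match; kept with NULLs on the t side.
- v[1] vid=3 → no match; kept with NULLs on the t side.
- v[2] vid=5 → no match; kept with NULLs on the t side.
- v[3] vid=6 → 3 match(es) in t → 3 row(s).
- v[4] vid=2 → no match; kept with NULLs on the t side.
- v[5] vid=NULL → no match; kept with NULLs on the t side.
Total: 3 matched + 5 padded = 8 rows.

8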